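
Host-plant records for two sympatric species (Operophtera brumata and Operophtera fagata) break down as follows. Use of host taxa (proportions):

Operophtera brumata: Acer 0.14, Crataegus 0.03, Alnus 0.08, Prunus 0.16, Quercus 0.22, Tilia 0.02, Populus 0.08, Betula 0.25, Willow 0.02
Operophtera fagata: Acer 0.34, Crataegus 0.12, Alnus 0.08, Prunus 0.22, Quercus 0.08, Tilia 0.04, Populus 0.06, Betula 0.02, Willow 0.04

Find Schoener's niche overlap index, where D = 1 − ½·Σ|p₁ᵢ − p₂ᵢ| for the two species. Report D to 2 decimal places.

Σ|p₁ᵢ − p₂ᵢ| = 0.20 + 0.09 + 0.00 + 0.06 + 0.14 + 0.02 + 0.02 + 0.23 + 0.02 = 0.78
D = 1 − ½ × 0.78 = 1 − 0.390 = 0.6100

0.61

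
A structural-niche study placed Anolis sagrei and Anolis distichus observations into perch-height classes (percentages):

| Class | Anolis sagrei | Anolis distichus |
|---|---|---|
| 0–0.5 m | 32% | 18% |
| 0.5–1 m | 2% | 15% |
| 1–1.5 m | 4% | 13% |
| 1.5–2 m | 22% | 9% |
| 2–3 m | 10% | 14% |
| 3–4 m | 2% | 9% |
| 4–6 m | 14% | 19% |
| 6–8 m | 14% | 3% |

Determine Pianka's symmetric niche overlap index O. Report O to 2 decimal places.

Convert percentages to proportions (divide by 100).
Σ p₁ᵢp₂ᵢ = 0.0576 + 0.0030 + 0.0052 + 0.0198 + 0.0140 + 0.0018 + 0.0266 + 0.0042 = 0.1322
Σp_1ᵢ² = 0.32² + 0.02² + 0.04² + 0.22² + 0.10² + 0.02² + 0.14² + 0.14² = 0.1024 + 0.0004 + 0.0016 + 0.0484 + 0.0100 + 0.0004 + 0.0196 + 0.0196 = 0.2024
Σp_2ᵢ² = 0.18² + 0.15² + 0.13² + 0.09² + 0.14² + 0.09² + 0.19² + 0.03² = 0.0324 + 0.0225 + 0.0169 + 0.0081 + 0.0196 + 0.0081 + 0.0361 + 0.0009 = 0.1446
O = 0.1322 / √(0.2024 × 0.1446) = 0.1322 / 0.17108 = 0.7727

0.77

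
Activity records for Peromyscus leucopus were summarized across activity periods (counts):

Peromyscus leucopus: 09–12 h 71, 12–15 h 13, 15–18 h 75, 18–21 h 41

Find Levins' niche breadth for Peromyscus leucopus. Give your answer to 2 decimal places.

Proportions for Peromyscus leucopus (n=200): 71/200=0.3550, 13/200=0.0650, 75/200=0.3750, 41/200=0.2050
Σpᵢ² = 0.3550² + 0.0650² + 0.3750² + 0.2050² = 0.126025 + 0.004225 + 0.140625 + 0.042025 = 0.312900
B = 1 / 0.312900 = 3.1959

3.20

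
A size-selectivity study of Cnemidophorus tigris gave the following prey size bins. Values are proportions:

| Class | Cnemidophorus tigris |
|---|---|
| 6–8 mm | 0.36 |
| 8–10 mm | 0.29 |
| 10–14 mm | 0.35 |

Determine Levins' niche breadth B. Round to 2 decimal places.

Σpᵢ² = 0.36² + 0.29² + 0.35² = 0.1296 + 0.0841 + 0.1225 = 0.3362
B = 1 / 0.3362 = 2.9744

2.97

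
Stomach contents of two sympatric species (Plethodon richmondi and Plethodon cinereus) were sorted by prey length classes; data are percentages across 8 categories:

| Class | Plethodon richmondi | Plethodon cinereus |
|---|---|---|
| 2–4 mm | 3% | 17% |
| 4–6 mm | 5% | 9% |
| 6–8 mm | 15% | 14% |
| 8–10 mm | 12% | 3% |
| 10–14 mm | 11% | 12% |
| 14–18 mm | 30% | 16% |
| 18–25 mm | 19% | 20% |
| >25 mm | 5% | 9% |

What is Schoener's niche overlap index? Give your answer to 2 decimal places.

Convert percentages to proportions (divide by 100).
Σ|p₁ᵢ − p₂ᵢ| = 0.14 + 0.04 + 0.01 + 0.09 + 0.01 + 0.14 + 0.01 + 0.04 = 0.48
D = 1 − ½ × 0.48 = 1 − 0.240 = 0.7600

0.76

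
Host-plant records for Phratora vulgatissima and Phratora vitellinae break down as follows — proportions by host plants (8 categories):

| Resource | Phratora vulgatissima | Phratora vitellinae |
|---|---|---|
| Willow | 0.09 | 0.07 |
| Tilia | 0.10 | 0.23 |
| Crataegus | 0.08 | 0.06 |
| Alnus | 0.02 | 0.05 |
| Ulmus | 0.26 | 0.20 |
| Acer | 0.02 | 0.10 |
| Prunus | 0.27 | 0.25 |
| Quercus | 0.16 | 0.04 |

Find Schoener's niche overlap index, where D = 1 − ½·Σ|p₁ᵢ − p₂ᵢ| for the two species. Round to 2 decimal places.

0.76

Σ|p₁ᵢ − p₂ᵢ| = 0.02 + 0.13 + 0.02 + 0.03 + 0.06 + 0.08 + 0.02 + 0.12 = 0.48
D = 1 − ½ × 0.48 = 1 − 0.240 = 0.7600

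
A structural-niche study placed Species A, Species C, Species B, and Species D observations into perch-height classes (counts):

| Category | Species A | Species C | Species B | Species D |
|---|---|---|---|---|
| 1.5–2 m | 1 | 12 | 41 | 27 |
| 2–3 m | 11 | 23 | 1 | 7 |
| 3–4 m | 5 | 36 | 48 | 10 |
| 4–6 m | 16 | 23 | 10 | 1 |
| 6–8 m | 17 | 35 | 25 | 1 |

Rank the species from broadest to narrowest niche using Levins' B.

Proportions for Species A (n=50): 1/50=0.0200, 11/50=0.2200, 5/50=0.1000, 16/50=0.3200, 17/50=0.3400
Proportions for Species C (n=129): 12/129=0.0930, 23/129=0.1783, 36/129=0.2791, 23/129=0.1783, 35/129=0.2713
Proportions for Species B (n=125): 41/125=0.3280, 1/125=0.0080, 48/125=0.3840, 10/125=0.0800, 25/125=0.2000
Proportions for Species D (n=46): 27/46=0.5870, 7/46=0.1522, 10/46=0.2174, 1/46=0.0217, 1/46=0.0217
Σp_Aᵢ² = 0.0200² + 0.2200² + 0.1000² + 0.3200² + 0.3400² = 0.000400 + 0.048400 + 0.010000 + 0.102400 + 0.115600 = 0.276800
B_A = 1 / 0.276800 = 3.6127
Σp_Cᵢ² = 0.0930² + 0.1783² + 0.2791² + 0.1783² + 0.2713² = 0.008649 + 0.031791 + 0.077897 + 0.031791 + 0.073604 = 0.223732
B_C = 1 / 0.223732 = 4.4696
Σp_Bᵢ² = 0.3280² + 0.0080² + 0.3840² + 0.0800² + 0.2000² = 0.107584 + 0.000064 + 0.147456 + 0.006400 + 0.040000 = 0.301504
B_B = 1 / 0.301504 = 3.3167
Σp_Dᵢ² = 0.5870² + 0.1522² + 0.2174² + 0.0217² + 0.0217² = 0.344569 + 0.023165 + 0.047263 + 0.000471 + 0.000471 = 0.415939
B_D = 1 / 0.415939 = 2.4042
Ranking by B (broadest → narrowest): Species C (4.47) > Species A (3.61) > Species B (3.32) > Species D (2.40)

Species C > Species A > Species B > Species D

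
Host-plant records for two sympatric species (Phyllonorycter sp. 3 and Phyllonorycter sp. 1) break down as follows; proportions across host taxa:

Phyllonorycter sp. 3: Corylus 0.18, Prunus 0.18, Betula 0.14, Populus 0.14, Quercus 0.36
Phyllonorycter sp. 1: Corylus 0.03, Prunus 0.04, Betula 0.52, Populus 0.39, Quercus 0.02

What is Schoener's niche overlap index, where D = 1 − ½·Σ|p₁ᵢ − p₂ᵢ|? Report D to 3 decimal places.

Σ|p₁ᵢ − p₂ᵢ| = 0.15 + 0.14 + 0.38 + 0.25 + 0.34 = 1.26
D = 1 − ½ × 1.26 = 1 − 0.630 = 0.37000

0.370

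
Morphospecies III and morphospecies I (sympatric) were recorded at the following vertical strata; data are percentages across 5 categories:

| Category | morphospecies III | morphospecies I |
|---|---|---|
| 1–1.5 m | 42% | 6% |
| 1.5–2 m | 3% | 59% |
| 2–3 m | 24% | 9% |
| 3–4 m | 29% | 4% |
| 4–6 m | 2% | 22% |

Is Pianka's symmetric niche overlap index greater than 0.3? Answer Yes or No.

Convert percentages to proportions (divide by 100).
Σ p₁ᵢp₂ᵢ = 0.0252 + 0.0177 + 0.0216 + 0.0116 + 0.0044 = 0.0805
Σp_1ᵢ² = 0.42² + 0.03² + 0.24² + 0.29² + 0.02² = 0.1764 + 0.0009 + 0.0576 + 0.0841 + 0.0004 = 0.3194
Σp_2ᵢ² = 0.06² + 0.59² + 0.09² + 0.04² + 0.22² = 0.0036 + 0.3481 + 0.0081 + 0.0016 + 0.0484 = 0.4098
O = 0.0805 / √(0.3194 × 0.4098) = 0.0805 / 0.36179 = 0.2225
O = 0.2225 < 0.3 → No.

No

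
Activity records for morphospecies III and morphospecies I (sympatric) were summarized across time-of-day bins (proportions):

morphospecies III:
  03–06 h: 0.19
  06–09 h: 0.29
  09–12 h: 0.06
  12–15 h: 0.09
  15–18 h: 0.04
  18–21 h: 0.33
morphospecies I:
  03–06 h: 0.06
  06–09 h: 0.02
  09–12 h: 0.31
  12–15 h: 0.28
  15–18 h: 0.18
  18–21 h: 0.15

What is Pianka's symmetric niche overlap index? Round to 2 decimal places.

0.49

Σ p₁ᵢp₂ᵢ = 0.0114 + 0.0058 + 0.0186 + 0.0252 + 0.0072 + 0.0495 = 0.1177
Σp_1ᵢ² = 0.19² + 0.29² + 0.06² + 0.09² + 0.04² + 0.33² = 0.0361 + 0.0841 + 0.0036 + 0.0081 + 0.0016 + 0.1089 = 0.2424
Σp_2ᵢ² = 0.06² + 0.02² + 0.31² + 0.28² + 0.18² + 0.15² = 0.0036 + 0.0004 + 0.0961 + 0.0784 + 0.0324 + 0.0225 = 0.2334
O = 0.1177 / √(0.2424 × 0.2334) = 0.1177 / 0.23786 = 0.4948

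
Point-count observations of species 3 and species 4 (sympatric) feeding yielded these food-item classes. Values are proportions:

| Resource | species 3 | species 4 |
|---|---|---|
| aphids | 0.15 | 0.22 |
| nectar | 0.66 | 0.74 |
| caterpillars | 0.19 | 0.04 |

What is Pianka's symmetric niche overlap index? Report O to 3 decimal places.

Σ p₁ᵢp₂ᵢ = 0.0330 + 0.4884 + 0.0076 = 0.5290
Σp_1ᵢ² = 0.15² + 0.66² + 0.19² = 0.0225 + 0.4356 + 0.0361 = 0.4942
Σp_2ᵢ² = 0.22² + 0.74² + 0.04² = 0.0484 + 0.5476 + 0.0016 = 0.5976
O = 0.5290 / √(0.4942 × 0.5976) = 0.5290 / 0.543446 = 0.97342

0.973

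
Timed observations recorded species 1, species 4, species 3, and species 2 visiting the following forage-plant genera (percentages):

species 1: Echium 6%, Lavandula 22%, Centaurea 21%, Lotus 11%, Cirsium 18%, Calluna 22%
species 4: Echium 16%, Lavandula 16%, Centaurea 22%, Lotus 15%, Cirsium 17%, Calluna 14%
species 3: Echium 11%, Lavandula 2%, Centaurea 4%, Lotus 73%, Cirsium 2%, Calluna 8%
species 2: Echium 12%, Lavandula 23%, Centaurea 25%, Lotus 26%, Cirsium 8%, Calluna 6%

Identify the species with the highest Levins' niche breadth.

Convert percentages to proportions (divide by 100).
Σp_1ᵢ² = 0.06² + 0.22² + 0.21² + 0.11² + 0.18² + 0.22² = 0.0036 + 0.0484 + 0.0441 + 0.0121 + 0.0324 + 0.0484 = 0.1890
B_1 = 1 / 0.1890 = 5.2910
Σp_4ᵢ² = 0.16² + 0.16² + 0.22² + 0.15² + 0.17² + 0.14² = 0.0256 + 0.0256 + 0.0484 + 0.0225 + 0.0289 + 0.0196 = 0.1706
B_4 = 1 / 0.1706 = 5.8617
Σp_3ᵢ² = 0.11² + 0.02² + 0.04² + 0.73² + 0.02² + 0.08² = 0.0121 + 0.0004 + 0.0016 + 0.5329 + 0.0004 + 0.0064 = 0.5538
B_3 = 1 / 0.5538 = 1.8057
Σp_2ᵢ² = 0.12² + 0.23² + 0.25² + 0.26² + 0.08² + 0.06² = 0.0144 + 0.0529 + 0.0625 + 0.0676 + 0.0064 + 0.0036 = 0.2074
B_2 = 1 / 0.2074 = 4.8216
Highest B → broadest niche (most generalist): species 4 (B = 5.86).

species 4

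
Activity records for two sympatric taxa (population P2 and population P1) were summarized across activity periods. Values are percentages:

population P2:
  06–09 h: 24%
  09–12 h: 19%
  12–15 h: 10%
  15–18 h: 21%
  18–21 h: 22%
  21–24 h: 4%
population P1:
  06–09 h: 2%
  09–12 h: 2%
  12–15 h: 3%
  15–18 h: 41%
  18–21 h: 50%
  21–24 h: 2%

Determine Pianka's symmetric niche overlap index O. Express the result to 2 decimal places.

Convert percentages to proportions (divide by 100).
Σ p₁ᵢp₂ᵢ = 0.0048 + 0.0038 + 0.0030 + 0.0861 + 0.1100 + 0.0008 = 0.2085
Σp_1ᵢ² = 0.24² + 0.19² + 0.10² + 0.21² + 0.22² + 0.04² = 0.0576 + 0.0361 + 0.0100 + 0.0441 + 0.0484 + 0.0016 = 0.1978
Σp_2ᵢ² = 0.02² + 0.02² + 0.03² + 0.41² + 0.50² + 0.02² = 0.0004 + 0.0004 + 0.0009 + 0.1681 + 0.2500 + 0.0004 = 0.4202
O = 0.2085 / √(0.1978 × 0.4202) = 0.2085 / 0.28830 = 0.7232

0.72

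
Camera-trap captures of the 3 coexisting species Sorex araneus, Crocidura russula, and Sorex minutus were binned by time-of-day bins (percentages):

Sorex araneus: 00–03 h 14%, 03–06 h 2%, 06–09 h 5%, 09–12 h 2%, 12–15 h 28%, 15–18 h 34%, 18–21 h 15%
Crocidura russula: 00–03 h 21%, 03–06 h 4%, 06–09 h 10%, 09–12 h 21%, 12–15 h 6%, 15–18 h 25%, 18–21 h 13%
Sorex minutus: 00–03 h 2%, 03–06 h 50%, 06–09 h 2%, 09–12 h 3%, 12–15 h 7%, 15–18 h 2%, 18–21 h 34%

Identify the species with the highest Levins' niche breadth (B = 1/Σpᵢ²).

Crocidura russula

Convert percentages to proportions (divide by 100).
Σp_aranᵢ² = 0.14² + 0.02² + 0.05² + 0.02² + 0.28² + 0.34² + 0.15² = 0.0196 + 0.0004 + 0.0025 + 0.0004 + 0.0784 + 0.1156 + 0.0225 = 0.2394
B_aran = 1 / 0.2394 = 4.1771
Σp_russᵢ² = 0.21² + 0.04² + 0.10² + 0.21² + 0.06² + 0.25² + 0.13² = 0.0441 + 0.0016 + 0.0100 + 0.0441 + 0.0036 + 0.0625 + 0.0169 = 0.1828
B_russ = 1 / 0.1828 = 5.4705
Σp_minuᵢ² = 0.02² + 0.50² + 0.02² + 0.03² + 0.07² + 0.02² + 0.34² = 0.0004 + 0.2500 + 0.0004 + 0.0009 + 0.0049 + 0.0004 + 0.1156 = 0.3726
B_minu = 1 / 0.3726 = 2.6838
Highest B → broadest niche (most generalist): Crocidura russula (B = 5.47).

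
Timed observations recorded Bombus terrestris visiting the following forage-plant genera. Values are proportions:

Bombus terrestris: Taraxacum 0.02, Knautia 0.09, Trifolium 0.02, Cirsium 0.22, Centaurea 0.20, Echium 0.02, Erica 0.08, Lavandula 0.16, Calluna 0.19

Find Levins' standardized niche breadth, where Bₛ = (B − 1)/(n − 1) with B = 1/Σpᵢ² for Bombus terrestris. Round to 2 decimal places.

0.63

Σpᵢ² = 0.02² + 0.09² + 0.02² + 0.22² + 0.20² + 0.02² + 0.08² + 0.16² + 0.19² = 0.0004 + 0.0081 + 0.0004 + 0.0484 + 0.0400 + 0.0004 + 0.0064 + 0.0256 + 0.0361 = 0.1658
B = 1 / 0.1658 = 6.0314
Bₛ = (B − 1)/(n − 1) = (6.0314 − 1)/(9 − 1) = 5.0314/8 = 0.6289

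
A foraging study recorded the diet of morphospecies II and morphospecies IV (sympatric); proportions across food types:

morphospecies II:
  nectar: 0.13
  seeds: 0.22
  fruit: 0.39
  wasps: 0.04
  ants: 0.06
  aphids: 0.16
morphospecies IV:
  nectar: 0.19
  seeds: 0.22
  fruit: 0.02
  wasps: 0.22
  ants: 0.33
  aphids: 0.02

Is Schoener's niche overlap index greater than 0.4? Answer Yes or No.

Yes

Σ|p₁ᵢ − p₂ᵢ| = 0.06 + 0.00 + 0.37 + 0.18 + 0.27 + 0.14 = 1.02
D = 1 − ½ × 1.02 = 1 − 0.510 = 0.4900
D = 0.4900 > 0.4 → Yes.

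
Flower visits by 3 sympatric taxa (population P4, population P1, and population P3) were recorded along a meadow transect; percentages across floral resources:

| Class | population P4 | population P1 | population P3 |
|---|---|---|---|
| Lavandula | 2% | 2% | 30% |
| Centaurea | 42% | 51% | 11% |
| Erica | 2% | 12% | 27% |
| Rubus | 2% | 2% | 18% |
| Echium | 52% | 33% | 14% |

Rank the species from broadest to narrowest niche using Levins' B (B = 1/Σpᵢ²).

population P3 > population P1 > population P4

Convert percentages to proportions (divide by 100).
Σp_P4ᵢ² = 0.02² + 0.42² + 0.02² + 0.02² + 0.52² = 0.0004 + 0.1764 + 0.0004 + 0.0004 + 0.2704 = 0.4480
B_P4 = 1 / 0.4480 = 2.2321
Σp_P1ᵢ² = 0.02² + 0.51² + 0.12² + 0.02² + 0.33² = 0.0004 + 0.2601 + 0.0144 + 0.0004 + 0.1089 = 0.3842
B_P1 = 1 / 0.3842 = 2.6028
Σp_P3ᵢ² = 0.30² + 0.11² + 0.27² + 0.18² + 0.14² = 0.0900 + 0.0121 + 0.0729 + 0.0324 + 0.0196 = 0.2270
B_P3 = 1 / 0.2270 = 4.4053
Ranking by B (broadest → narrowest): population P3 (4.41) > population P1 (2.60) > population P4 (2.23)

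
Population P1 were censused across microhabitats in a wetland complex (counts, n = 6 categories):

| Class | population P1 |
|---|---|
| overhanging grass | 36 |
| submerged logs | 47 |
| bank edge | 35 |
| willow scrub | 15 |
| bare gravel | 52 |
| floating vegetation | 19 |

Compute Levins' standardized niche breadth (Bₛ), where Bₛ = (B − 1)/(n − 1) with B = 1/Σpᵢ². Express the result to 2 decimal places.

0.84

Proportions for population P1 (n=204): 36/204=0.1765, 47/204=0.2304, 35/204=0.1716, 15/204=0.0735, 52/204=0.2549, 19/204=0.0931
Σpᵢ² = 0.1765² + 0.2304² + 0.1716² + 0.0735² + 0.2549² + 0.0931² = 0.031152 + 0.053084 + 0.029447 + 0.005402 + 0.064974 + 0.008668 = 0.192727
B = 1 / 0.192727 = 5.1887
Bₛ = (B − 1)/(n − 1) = (5.1887 − 1)/(6 − 1) = 4.1887/5 = 0.8377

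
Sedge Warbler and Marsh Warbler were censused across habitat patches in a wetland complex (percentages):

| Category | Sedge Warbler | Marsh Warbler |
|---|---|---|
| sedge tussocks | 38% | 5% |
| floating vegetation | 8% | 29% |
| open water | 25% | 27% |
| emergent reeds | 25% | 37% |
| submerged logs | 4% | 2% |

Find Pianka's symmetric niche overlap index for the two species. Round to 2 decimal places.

0.71

Convert percentages to proportions (divide by 100).
Σ p₁ᵢp₂ᵢ = 0.0190 + 0.0232 + 0.0675 + 0.0925 + 0.0008 = 0.2030
Σp_1ᵢ² = 0.38² + 0.08² + 0.25² + 0.25² + 0.04² = 0.1444 + 0.0064 + 0.0625 + 0.0625 + 0.0016 = 0.2774
Σp_2ᵢ² = 0.05² + 0.29² + 0.27² + 0.37² + 0.02² = 0.0025 + 0.0841 + 0.0729 + 0.1369 + 0.0004 = 0.2968
O = 0.2030 / √(0.2774 × 0.2968) = 0.2030 / 0.28694 = 0.7075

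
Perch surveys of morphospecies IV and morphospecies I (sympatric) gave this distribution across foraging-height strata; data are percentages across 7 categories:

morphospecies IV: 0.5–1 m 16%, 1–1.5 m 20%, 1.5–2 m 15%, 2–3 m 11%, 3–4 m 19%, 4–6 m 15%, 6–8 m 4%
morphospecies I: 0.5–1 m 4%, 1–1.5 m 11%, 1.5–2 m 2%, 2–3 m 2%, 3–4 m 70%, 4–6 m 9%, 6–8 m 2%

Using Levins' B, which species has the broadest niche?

morphospecies IV

Convert percentages to proportions (divide by 100).
Σp_IVᵢ² = 0.16² + 0.20² + 0.15² + 0.11² + 0.19² + 0.15² + 0.04² = 0.0256 + 0.0400 + 0.0225 + 0.0121 + 0.0361 + 0.0225 + 0.0016 = 0.1604
B_IV = 1 / 0.1604 = 6.2344
Σp_Iᵢ² = 0.04² + 0.11² + 0.02² + 0.02² + 0.70² + 0.09² + 0.02² = 0.0016 + 0.0121 + 0.0004 + 0.0004 + 0.4900 + 0.0081 + 0.0004 = 0.5130
B_I = 1 / 0.5130 = 1.9493
Highest B → broadest niche (most generalist): morphospecies IV (B = 6.23).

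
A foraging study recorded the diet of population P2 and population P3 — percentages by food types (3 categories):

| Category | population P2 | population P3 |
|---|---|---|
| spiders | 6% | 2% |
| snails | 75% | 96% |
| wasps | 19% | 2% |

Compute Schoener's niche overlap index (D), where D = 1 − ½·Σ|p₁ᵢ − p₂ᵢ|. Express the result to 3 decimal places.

Convert percentages to proportions (divide by 100).
Σ|p₁ᵢ − p₂ᵢ| = 0.04 + 0.21 + 0.17 = 0.42
D = 1 − ½ × 0.42 = 1 − 0.210 = 0.79000

0.790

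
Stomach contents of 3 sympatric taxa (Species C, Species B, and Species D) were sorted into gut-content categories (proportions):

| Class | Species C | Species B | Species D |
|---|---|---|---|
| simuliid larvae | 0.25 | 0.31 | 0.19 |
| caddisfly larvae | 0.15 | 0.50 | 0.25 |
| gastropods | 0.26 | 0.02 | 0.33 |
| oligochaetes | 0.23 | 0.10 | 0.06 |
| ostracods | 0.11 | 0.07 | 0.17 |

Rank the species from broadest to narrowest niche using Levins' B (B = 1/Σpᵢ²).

Species C > Species D > Species B

Σp_Cᵢ² = 0.25² + 0.15² + 0.26² + 0.23² + 0.11² = 0.0625 + 0.0225 + 0.0676 + 0.0529 + 0.0121 = 0.2176
B_C = 1 / 0.2176 = 4.5956
Σp_Bᵢ² = 0.31² + 0.50² + 0.02² + 0.10² + 0.07² = 0.0961 + 0.2500 + 0.0004 + 0.0100 + 0.0049 = 0.3614
B_B = 1 / 0.3614 = 2.7670
Σp_Dᵢ² = 0.19² + 0.25² + 0.33² + 0.06² + 0.17² = 0.0361 + 0.0625 + 0.1089 + 0.0036 + 0.0289 = 0.2400
B_D = 1 / 0.2400 = 4.1667
Ranking by B (broadest → narrowest): Species C (4.60) > Species D (4.17) > Species B (2.77)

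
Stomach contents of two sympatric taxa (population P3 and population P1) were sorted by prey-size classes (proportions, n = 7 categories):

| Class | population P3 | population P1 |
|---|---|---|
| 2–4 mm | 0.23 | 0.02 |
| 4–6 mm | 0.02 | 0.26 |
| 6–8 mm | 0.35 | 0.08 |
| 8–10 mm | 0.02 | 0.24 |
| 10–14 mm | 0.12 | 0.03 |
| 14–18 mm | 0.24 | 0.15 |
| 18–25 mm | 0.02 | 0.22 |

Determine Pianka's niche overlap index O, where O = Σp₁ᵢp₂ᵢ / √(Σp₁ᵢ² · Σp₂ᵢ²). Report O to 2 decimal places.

0.38

Σ p₁ᵢp₂ᵢ = 0.0046 + 0.0052 + 0.0280 + 0.0048 + 0.0036 + 0.0360 + 0.0044 = 0.0866
Σp_1ᵢ² = 0.23² + 0.02² + 0.35² + 0.02² + 0.12² + 0.24² + 0.02² = 0.0529 + 0.0004 + 0.1225 + 0.0004 + 0.0144 + 0.0576 + 0.0004 = 0.2486
Σp_2ᵢ² = 0.02² + 0.26² + 0.08² + 0.24² + 0.03² + 0.15² + 0.22² = 0.0004 + 0.0676 + 0.0064 + 0.0576 + 0.0009 + 0.0225 + 0.0484 = 0.2038
O = 0.0866 / √(0.2486 × 0.2038) = 0.0866 / 0.22509 = 0.3847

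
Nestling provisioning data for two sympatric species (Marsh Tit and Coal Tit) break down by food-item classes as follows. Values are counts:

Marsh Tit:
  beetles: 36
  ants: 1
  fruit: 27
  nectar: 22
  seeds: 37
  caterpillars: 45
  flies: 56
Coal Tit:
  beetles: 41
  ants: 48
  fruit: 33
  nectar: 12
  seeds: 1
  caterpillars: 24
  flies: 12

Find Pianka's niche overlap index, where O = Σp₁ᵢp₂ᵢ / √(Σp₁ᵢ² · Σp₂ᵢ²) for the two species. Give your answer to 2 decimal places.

0.61

Proportions for Marsh Tit (n=224): 36/224=0.1607, 1/224=0.0045, 27/224=0.1205, 22/224=0.0982, 37/224=0.1652, 45/224=0.2009, 56/224=0.2500
Proportions for Coal Tit (n=171): 41/171=0.2398, 48/171=0.2807, 33/171=0.1930, 12/171=0.0702, 1/171=0.0058, 24/171=0.1404, 12/171=0.0702
Σ p₁ᵢp₂ᵢ = 0.038536 + 0.001263 + 0.023257 + 0.006894 + 0.000958 + 0.028206 + 0.017550 = 0.116664
Σp_1ᵢ² = 0.1607² + 0.0045² + 0.1205² + 0.0982² + 0.1652² + 0.2009² + 0.2500² = 0.025824 + 0.000020 + 0.014520 + 0.009643 + 0.027291 + 0.040361 + 0.062500 = 0.180159
Σp_2ᵢ² = 0.2398² + 0.2807² + 0.1930² + 0.0702² + 0.0058² + 0.1404² + 0.0702² = 0.057504 + 0.078792 + 0.037249 + 0.004928 + 0.000034 + 0.019712 + 0.004928 = 0.203147
O = 0.116664 / √(0.180159 × 0.203147) = 0.116664 / 0.1913080 = 0.6098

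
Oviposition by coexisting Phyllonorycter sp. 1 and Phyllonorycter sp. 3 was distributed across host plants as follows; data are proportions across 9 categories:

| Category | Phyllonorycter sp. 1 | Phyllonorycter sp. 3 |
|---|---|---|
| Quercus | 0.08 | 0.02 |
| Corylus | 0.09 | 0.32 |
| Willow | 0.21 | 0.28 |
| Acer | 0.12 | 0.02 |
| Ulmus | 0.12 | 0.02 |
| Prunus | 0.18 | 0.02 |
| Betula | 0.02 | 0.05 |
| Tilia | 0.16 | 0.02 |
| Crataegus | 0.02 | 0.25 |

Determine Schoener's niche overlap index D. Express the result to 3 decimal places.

0.440

Σ|p₁ᵢ − p₂ᵢ| = 0.06 + 0.23 + 0.07 + 0.10 + 0.10 + 0.16 + 0.03 + 0.14 + 0.23 = 1.12
D = 1 − ½ × 1.12 = 1 − 0.560 = 0.44000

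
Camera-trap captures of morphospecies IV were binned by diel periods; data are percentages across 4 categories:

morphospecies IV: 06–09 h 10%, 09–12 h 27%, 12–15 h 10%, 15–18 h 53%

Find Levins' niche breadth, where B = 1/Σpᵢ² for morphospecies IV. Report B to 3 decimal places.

Convert percentages to proportions (divide by 100).
Σpᵢ² = 0.10² + 0.27² + 0.10² + 0.53² = 0.0100 + 0.0729 + 0.0100 + 0.2809 = 0.3738
B = 1 / 0.3738 = 2.67523

2.675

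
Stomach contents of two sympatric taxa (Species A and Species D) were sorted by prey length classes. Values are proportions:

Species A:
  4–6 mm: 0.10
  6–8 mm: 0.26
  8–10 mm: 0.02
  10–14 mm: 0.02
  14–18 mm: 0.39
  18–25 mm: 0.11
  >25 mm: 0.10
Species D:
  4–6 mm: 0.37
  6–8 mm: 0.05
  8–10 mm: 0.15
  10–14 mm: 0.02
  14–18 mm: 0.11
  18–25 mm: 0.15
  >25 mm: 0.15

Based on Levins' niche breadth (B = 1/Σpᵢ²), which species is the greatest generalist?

Species D

Σp_Aᵢ² = 0.10² + 0.26² + 0.02² + 0.02² + 0.39² + 0.11² + 0.10² = 0.0100 + 0.0676 + 0.0004 + 0.0004 + 0.1521 + 0.0121 + 0.0100 = 0.2526
B_A = 1 / 0.2526 = 3.9588
Σp_Dᵢ² = 0.37² + 0.05² + 0.15² + 0.02² + 0.11² + 0.15² + 0.15² = 0.1369 + 0.0025 + 0.0225 + 0.0004 + 0.0121 + 0.0225 + 0.0225 = 0.2194
B_D = 1 / 0.2194 = 4.5579
Highest B → broadest niche (most generalist): Species D (B = 4.56).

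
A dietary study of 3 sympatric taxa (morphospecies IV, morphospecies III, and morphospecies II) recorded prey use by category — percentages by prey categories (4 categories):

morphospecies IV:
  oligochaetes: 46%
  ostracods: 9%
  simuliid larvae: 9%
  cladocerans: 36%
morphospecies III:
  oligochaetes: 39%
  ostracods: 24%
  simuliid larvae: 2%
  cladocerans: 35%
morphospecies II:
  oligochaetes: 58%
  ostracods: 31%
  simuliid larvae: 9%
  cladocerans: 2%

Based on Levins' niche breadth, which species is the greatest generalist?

morphospecies III

Convert percentages to proportions (divide by 100).
Σp_IVᵢ² = 0.46² + 0.09² + 0.09² + 0.36² = 0.2116 + 0.0081 + 0.0081 + 0.1296 = 0.3574
B_IV = 1 / 0.3574 = 2.7980
Σp_IIIᵢ² = 0.39² + 0.24² + 0.02² + 0.35² = 0.1521 + 0.0576 + 0.0004 + 0.1225 = 0.3326
B_III = 1 / 0.3326 = 3.0066
Σp_IIᵢ² = 0.58² + 0.31² + 0.09² + 0.02² = 0.3364 + 0.0961 + 0.0081 + 0.0004 = 0.4410
B_II = 1 / 0.4410 = 2.2676
Highest B → broadest niche (most generalist): morphospecies III (B = 3.01).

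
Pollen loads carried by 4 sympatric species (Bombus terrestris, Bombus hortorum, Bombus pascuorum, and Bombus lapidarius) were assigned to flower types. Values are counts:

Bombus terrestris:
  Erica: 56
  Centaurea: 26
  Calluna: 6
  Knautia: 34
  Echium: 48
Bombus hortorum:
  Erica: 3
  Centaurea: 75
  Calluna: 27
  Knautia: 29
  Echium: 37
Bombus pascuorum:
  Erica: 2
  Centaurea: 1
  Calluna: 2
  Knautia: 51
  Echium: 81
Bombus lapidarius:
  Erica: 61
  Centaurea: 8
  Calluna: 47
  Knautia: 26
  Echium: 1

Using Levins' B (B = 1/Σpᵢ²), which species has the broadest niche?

Bombus terrestris

Proportions for Bombus terrestris (n=170): 56/170=0.3294, 26/170=0.1529, 6/170=0.0353, 34/170=0.2000, 48/170=0.2824
Proportions for Bombus hortorum (n=171): 3/171=0.0175, 75/171=0.4386, 27/171=0.1579, 29/171=0.1696, 37/171=0.2164
Proportions for Bombus pascuorum (n=137): 2/137=0.0146, 1/137=0.0073, 2/137=0.0146, 51/137=0.3723, 81/137=0.5912
Proportions for Bombus lapidarius (n=143): 61/143=0.4266, 8/143=0.0559, 47/143=0.3287, 26/143=0.1818, 1/143=0.0070
Σp_terrᵢ² = 0.3294² + 0.1529² + 0.0353² + 0.2000² + 0.2824² = 0.108504 + 0.023378 + 0.001246 + 0.040000 + 0.079750 = 0.252878
B_terr = 1 / 0.252878 = 3.9545
Σp_hortᵢ² = 0.0175² + 0.4386² + 0.1579² + 0.1696² + 0.2164² = 0.000306 + 0.192370 + 0.024932 + 0.028764 + 0.046829 = 0.293201
B_hort = 1 / 0.293201 = 3.4106
Σp_pascᵢ² = 0.0146² + 0.0073² + 0.0146² + 0.3723² + 0.5912² = 0.000213 + 0.000053 + 0.000213 + 0.138607 + 0.349517 = 0.488603
B_pasc = 1 / 0.488603 = 2.0467
Σp_lapiᵢ² = 0.4266² + 0.0559² + 0.3287² + 0.1818² + 0.0070² = 0.181988 + 0.003125 + 0.108044 + 0.033051 + 0.000049 = 0.326257
B_lapi = 1 / 0.326257 = 3.0651
Highest B → broadest niche (most generalist): Bombus terrestris (B = 3.95).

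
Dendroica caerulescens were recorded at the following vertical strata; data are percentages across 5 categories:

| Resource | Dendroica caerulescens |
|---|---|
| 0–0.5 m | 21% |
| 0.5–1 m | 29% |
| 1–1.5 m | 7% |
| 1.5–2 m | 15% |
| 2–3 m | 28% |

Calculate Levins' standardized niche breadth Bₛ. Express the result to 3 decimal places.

0.818

Convert percentages to proportions (divide by 100).
Σpᵢ² = 0.21² + 0.29² + 0.07² + 0.15² + 0.28² = 0.0441 + 0.0841 + 0.0049 + 0.0225 + 0.0784 = 0.2340
B = 1 / 0.2340 = 4.27350
Bₛ = (B − 1)/(n − 1) = (4.27350 − 1)/(5 − 1) = 3.27350/4 = 0.81838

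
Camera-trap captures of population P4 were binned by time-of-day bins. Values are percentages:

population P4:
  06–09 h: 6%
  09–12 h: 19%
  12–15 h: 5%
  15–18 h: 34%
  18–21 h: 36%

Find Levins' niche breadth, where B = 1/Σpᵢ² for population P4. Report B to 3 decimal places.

3.479

Convert percentages to proportions (divide by 100).
Σpᵢ² = 0.06² + 0.19² + 0.05² + 0.34² + 0.36² = 0.0036 + 0.0361 + 0.0025 + 0.1156 + 0.1296 = 0.2874
B = 1 / 0.2874 = 3.47947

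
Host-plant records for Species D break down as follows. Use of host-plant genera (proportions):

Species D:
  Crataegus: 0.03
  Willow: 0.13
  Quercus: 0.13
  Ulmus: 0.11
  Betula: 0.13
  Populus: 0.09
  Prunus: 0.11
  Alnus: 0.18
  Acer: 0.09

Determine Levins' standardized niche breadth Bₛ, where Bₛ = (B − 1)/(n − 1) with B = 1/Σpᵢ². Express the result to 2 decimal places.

0.88

Σpᵢ² = 0.03² + 0.13² + 0.13² + 0.11² + 0.13² + 0.09² + 0.11² + 0.18² + 0.09² = 0.0009 + 0.0169 + 0.0169 + 0.0121 + 0.0169 + 0.0081 + 0.0121 + 0.0324 + 0.0081 = 0.1244
B = 1 / 0.1244 = 8.0386
Bₛ = (B − 1)/(n − 1) = (8.0386 − 1)/(9 − 1) = 7.0386/8 = 0.8798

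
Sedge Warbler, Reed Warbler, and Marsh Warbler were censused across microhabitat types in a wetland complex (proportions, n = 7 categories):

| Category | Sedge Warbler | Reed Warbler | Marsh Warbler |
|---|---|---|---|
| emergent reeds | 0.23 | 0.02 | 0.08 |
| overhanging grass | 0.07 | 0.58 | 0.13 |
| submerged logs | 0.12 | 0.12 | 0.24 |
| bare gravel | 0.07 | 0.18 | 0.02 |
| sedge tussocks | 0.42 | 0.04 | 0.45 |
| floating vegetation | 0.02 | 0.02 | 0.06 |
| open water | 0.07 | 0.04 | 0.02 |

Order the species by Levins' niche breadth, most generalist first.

Sedge Warbler > Marsh Warbler > Reed Warbler

Σp_Sedgᵢ² = 0.23² + 0.07² + 0.12² + 0.07² + 0.42² + 0.02² + 0.07² = 0.0529 + 0.0049 + 0.0144 + 0.0049 + 0.1764 + 0.0004 + 0.0049 = 0.2588
B_Sedg = 1 / 0.2588 = 3.8640
Σp_Reedᵢ² = 0.02² + 0.58² + 0.12² + 0.18² + 0.04² + 0.02² + 0.04² = 0.0004 + 0.3364 + 0.0144 + 0.0324 + 0.0016 + 0.0004 + 0.0016 = 0.3872
B_Reed = 1 / 0.3872 = 2.5826
Σp_Marsᵢ² = 0.08² + 0.13² + 0.24² + 0.02² + 0.45² + 0.06² + 0.02² = 0.0064 + 0.0169 + 0.0576 + 0.0004 + 0.2025 + 0.0036 + 0.0004 = 0.2878
B_Mars = 1 / 0.2878 = 3.4746
Ranking by B (broadest → narrowest): Sedge Warbler (3.86) > Marsh Warbler (3.47) > Reed Warbler (2.58)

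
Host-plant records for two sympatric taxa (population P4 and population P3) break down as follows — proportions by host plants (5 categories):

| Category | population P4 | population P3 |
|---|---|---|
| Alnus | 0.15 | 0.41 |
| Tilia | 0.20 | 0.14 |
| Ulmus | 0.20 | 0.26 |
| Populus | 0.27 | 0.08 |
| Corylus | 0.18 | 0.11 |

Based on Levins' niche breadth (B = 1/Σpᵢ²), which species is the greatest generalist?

Σp_P4ᵢ² = 0.15² + 0.20² + 0.20² + 0.27² + 0.18² = 0.0225 + 0.0400 + 0.0400 + 0.0729 + 0.0324 = 0.2078
B_P4 = 1 / 0.2078 = 4.8123
Σp_P3ᵢ² = 0.41² + 0.14² + 0.26² + 0.08² + 0.11² = 0.1681 + 0.0196 + 0.0676 + 0.0064 + 0.0121 = 0.2738
B_P3 = 1 / 0.2738 = 3.6523
Highest B → broadest niche (most generalist): population P4 (B = 4.81).

population P4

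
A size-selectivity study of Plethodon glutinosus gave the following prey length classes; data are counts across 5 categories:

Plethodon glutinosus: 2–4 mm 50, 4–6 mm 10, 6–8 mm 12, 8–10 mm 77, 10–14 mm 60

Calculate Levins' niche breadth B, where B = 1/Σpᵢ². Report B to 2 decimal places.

3.56

Proportions for Plethodon glutinosus (n=209): 50/209=0.2392, 10/209=0.0478, 12/209=0.0574, 77/209=0.3684, 60/209=0.2871
Σpᵢ² = 0.2392² + 0.0478² + 0.0574² + 0.3684² + 0.2871² = 0.057217 + 0.002285 + 0.003295 + 0.135719 + 0.082426 = 0.280942
B = 1 / 0.280942 = 3.5595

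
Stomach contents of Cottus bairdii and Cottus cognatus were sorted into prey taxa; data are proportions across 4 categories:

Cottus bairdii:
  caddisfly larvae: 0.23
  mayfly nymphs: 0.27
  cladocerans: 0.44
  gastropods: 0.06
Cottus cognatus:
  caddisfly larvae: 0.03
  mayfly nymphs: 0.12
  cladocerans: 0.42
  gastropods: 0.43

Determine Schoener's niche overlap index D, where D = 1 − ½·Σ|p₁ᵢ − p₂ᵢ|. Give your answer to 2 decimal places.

Σ|p₁ᵢ − p₂ᵢ| = 0.20 + 0.15 + 0.02 + 0.37 = 0.74
D = 1 − ½ × 0.74 = 1 − 0.370 = 0.6300

0.63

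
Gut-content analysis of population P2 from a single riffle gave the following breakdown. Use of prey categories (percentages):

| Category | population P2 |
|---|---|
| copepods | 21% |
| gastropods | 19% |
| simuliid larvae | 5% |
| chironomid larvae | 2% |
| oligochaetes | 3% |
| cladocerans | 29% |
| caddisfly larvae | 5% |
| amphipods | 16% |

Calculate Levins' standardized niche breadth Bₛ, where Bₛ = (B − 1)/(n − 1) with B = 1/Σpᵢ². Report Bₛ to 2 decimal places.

0.59

Convert percentages to proportions (divide by 100).
Σpᵢ² = 0.21² + 0.19² + 0.05² + 0.02² + 0.03² + 0.29² + 0.05² + 0.16² = 0.0441 + 0.0361 + 0.0025 + 0.0004 + 0.0009 + 0.0841 + 0.0025 + 0.0256 = 0.1962
B = 1 / 0.1962 = 5.0968
Bₛ = (B − 1)/(n − 1) = (5.0968 − 1)/(8 − 1) = 4.0968/7 = 0.5853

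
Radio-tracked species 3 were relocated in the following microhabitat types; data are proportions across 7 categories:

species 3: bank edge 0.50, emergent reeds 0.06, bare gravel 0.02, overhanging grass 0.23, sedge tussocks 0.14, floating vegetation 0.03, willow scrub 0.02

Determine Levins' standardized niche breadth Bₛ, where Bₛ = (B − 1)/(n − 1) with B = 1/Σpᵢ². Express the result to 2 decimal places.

0.34

Σpᵢ² = 0.50² + 0.06² + 0.02² + 0.23² + 0.14² + 0.03² + 0.02² = 0.2500 + 0.0036 + 0.0004 + 0.0529 + 0.0196 + 0.0009 + 0.0004 = 0.3278
B = 1 / 0.3278 = 3.0506
Bₛ = (B − 1)/(n − 1) = (3.0506 − 1)/(7 − 1) = 2.0506/6 = 0.3418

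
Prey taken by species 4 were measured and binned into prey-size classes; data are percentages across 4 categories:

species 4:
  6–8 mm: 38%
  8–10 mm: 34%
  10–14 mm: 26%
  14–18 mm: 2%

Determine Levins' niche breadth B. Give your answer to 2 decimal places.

3.05

Convert percentages to proportions (divide by 100).
Σpᵢ² = 0.38² + 0.34² + 0.26² + 0.02² = 0.1444 + 0.1156 + 0.0676 + 0.0004 = 0.3280
B = 1 / 0.3280 = 3.0488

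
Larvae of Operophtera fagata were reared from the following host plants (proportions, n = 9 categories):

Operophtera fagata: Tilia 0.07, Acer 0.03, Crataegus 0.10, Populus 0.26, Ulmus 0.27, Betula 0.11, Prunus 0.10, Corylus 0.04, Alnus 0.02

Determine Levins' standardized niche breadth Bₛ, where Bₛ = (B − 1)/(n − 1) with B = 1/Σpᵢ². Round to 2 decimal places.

Σpᵢ² = 0.07² + 0.03² + 0.10² + 0.26² + 0.27² + 0.11² + 0.10² + 0.04² + 0.02² = 0.0049 + 0.0009 + 0.0100 + 0.0676 + 0.0729 + 0.0121 + 0.0100 + 0.0016 + 0.0004 = 0.1804
B = 1 / 0.1804 = 5.5432
Bₛ = (B − 1)/(n − 1) = (5.5432 − 1)/(9 − 1) = 4.5432/8 = 0.5679

0.57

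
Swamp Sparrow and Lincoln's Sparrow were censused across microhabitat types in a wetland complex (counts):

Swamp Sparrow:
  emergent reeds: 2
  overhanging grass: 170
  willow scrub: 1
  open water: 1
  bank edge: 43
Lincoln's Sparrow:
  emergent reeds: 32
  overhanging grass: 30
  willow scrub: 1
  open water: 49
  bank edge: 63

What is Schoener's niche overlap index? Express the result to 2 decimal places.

0.39

Proportions for Swamp Sparrow (n=217): 2/217=0.0092, 170/217=0.7834, 1/217=0.0046, 1/217=0.0046, 43/217=0.1982
Proportions for Lincoln's Sparrow (n=175): 32/175=0.1829, 30/175=0.1714, 1/175=0.0057, 49/175=0.2800, 63/175=0.3600
Σ|p₁ᵢ − p₂ᵢ| = 0.1737 + 0.6120 + 0.0011 + 0.2754 + 0.1618 = 1.2240
D = 1 − ½ × 1.2240 = 1 − 0.61200 = 0.38800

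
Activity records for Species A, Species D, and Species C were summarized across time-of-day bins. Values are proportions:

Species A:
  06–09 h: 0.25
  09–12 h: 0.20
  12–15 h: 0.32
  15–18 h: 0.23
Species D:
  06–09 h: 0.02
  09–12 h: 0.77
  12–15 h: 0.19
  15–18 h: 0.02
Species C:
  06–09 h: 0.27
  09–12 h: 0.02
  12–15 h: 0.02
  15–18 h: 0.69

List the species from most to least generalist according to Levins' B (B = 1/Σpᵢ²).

Species A > Species C > Species D

Σp_Aᵢ² = 0.25² + 0.20² + 0.32² + 0.23² = 0.0625 + 0.0400 + 0.1024 + 0.0529 = 0.2578
B_A = 1 / 0.2578 = 3.8790
Σp_Dᵢ² = 0.02² + 0.77² + 0.19² + 0.02² = 0.0004 + 0.5929 + 0.0361 + 0.0004 = 0.6298
B_D = 1 / 0.6298 = 1.5878
Σp_Cᵢ² = 0.27² + 0.02² + 0.02² + 0.69² = 0.0729 + 0.0004 + 0.0004 + 0.4761 = 0.5498
B_C = 1 / 0.5498 = 1.8188
Ranking by B (broadest → narrowest): Species A (3.88) > Species C (1.82) > Species D (1.59)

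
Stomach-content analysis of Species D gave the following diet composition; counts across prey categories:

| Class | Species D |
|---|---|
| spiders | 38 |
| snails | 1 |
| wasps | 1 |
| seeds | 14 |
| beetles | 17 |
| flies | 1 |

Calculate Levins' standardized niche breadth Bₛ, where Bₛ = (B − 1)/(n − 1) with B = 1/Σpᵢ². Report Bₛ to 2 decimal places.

0.34

Proportions for Species D (n=72): 38/72=0.5278, 1/72=0.0139, 1/72=0.0139, 14/72=0.1944, 17/72=0.2361, 1/72=0.0139
Σpᵢ² = 0.5278² + 0.0139² + 0.0139² + 0.1944² + 0.2361² + 0.0139² = 0.278573 + 0.000193 + 0.000193 + 0.037791 + 0.055743 + 0.000193 = 0.372686
B = 1 / 0.372686 = 2.6832
Bₛ = (B − 1)/(n − 1) = (2.6832 − 1)/(6 − 1) = 1.6832/5 = 0.3366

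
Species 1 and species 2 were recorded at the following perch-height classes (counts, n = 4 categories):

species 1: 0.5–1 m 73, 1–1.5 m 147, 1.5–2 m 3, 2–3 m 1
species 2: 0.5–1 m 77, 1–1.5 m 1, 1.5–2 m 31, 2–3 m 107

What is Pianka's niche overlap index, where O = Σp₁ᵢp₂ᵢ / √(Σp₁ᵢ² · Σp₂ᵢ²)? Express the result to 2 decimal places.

0.27

Proportions for species 1 (n=224): 73/224=0.3259, 147/224=0.6563, 3/224=0.0134, 1/224=0.0045
Proportions for species 2 (n=216): 77/216=0.3565, 1/216=0.0046, 31/216=0.1435, 107/216=0.4954
Σ p₁ᵢp₂ᵢ = 0.116183 + 0.003019 + 0.001923 + 0.002229 = 0.123354
Σp_1ᵢ² = 0.3259² + 0.6563² + 0.0134² + 0.0045² = 0.106211 + 0.430730 + 0.000180 + 0.000020 = 0.537141
Σp_2ᵢ² = 0.3565² + 0.0046² + 0.1435² + 0.4954² = 0.127092 + 0.000021 + 0.020592 + 0.245421 = 0.393126
O = 0.123354 / √(0.537141 × 0.393126) = 0.123354 / 0.4595259 = 0.2684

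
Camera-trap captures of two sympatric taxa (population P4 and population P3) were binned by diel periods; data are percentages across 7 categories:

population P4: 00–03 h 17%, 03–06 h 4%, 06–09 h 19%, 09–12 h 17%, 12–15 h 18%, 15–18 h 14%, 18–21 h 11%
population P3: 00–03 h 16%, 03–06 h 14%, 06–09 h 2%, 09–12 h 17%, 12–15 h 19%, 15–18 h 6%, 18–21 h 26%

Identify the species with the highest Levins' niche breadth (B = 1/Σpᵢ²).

Convert percentages to proportions (divide by 100).
Σp_P4ᵢ² = 0.17² + 0.04² + 0.19² + 0.17² + 0.18² + 0.14² + 0.11² = 0.0289 + 0.0016 + 0.0361 + 0.0289 + 0.0324 + 0.0196 + 0.0121 = 0.1596
B_P4 = 1 / 0.1596 = 6.2657
Σp_P3ᵢ² = 0.16² + 0.14² + 0.02² + 0.17² + 0.19² + 0.06² + 0.26² = 0.0256 + 0.0196 + 0.0004 + 0.0289 + 0.0361 + 0.0036 + 0.0676 = 0.1818
B_P3 = 1 / 0.1818 = 5.5006
Highest B → broadest niche (most generalist): population P4 (B = 6.27).

population P4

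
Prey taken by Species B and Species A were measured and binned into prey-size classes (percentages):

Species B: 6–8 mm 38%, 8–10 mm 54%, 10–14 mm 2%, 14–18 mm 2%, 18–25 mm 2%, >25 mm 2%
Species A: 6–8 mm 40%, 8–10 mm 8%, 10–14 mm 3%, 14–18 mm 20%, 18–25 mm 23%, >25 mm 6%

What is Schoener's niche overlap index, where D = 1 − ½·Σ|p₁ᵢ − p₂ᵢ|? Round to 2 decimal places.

0.54

Convert percentages to proportions (divide by 100).
Σ|p₁ᵢ − p₂ᵢ| = 0.02 + 0.46 + 0.01 + 0.18 + 0.21 + 0.04 = 0.92
D = 1 − ½ × 0.92 = 1 − 0.460 = 0.5400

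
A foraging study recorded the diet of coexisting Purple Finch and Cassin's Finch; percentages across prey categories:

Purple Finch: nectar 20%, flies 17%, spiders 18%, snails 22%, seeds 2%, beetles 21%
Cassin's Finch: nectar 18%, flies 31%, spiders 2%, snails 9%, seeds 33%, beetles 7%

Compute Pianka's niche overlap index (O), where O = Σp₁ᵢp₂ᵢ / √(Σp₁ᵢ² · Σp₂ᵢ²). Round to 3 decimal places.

Convert percentages to proportions (divide by 100).
Σ p₁ᵢp₂ᵢ = 0.0360 + 0.0527 + 0.0036 + 0.0198 + 0.0066 + 0.0147 = 0.1334
Σp_1ᵢ² = 0.20² + 0.17² + 0.18² + 0.22² + 0.02² + 0.21² = 0.0400 + 0.0289 + 0.0324 + 0.0484 + 0.0004 + 0.0441 = 0.1942
Σp_2ᵢ² = 0.18² + 0.31² + 0.02² + 0.09² + 0.33² + 0.07² = 0.0324 + 0.0961 + 0.0004 + 0.0081 + 0.1089 + 0.0049 = 0.2508
O = 0.1334 / √(0.1942 × 0.2508) = 0.1334 / 0.220693 = 0.60446

0.604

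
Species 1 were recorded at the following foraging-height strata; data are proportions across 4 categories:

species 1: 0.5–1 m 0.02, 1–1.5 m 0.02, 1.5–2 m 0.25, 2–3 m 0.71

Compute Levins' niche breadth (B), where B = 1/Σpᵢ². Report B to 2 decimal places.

Σpᵢ² = 0.02² + 0.02² + 0.25² + 0.71² = 0.0004 + 0.0004 + 0.0625 + 0.5041 = 0.5674
B = 1 / 0.5674 = 1.7624

1.76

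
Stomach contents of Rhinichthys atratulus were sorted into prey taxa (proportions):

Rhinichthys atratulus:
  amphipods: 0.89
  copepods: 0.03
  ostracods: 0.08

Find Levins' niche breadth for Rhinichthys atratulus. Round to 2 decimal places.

Σpᵢ² = 0.89² + 0.03² + 0.08² = 0.7921 + 0.0009 + 0.0064 = 0.7994
B = 1 / 0.7994 = 1.2509

1.25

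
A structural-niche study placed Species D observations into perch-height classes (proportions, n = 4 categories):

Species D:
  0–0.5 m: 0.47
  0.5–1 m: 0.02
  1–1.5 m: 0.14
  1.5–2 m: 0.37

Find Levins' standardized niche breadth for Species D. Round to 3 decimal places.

Σpᵢ² = 0.47² + 0.02² + 0.14² + 0.37² = 0.2209 + 0.0004 + 0.0196 + 0.1369 = 0.3778
B = 1 / 0.3778 = 2.64690
Bₛ = (B − 1)/(n − 1) = (2.64690 − 1)/(4 − 1) = 1.64690/3 = 0.54897

0.549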